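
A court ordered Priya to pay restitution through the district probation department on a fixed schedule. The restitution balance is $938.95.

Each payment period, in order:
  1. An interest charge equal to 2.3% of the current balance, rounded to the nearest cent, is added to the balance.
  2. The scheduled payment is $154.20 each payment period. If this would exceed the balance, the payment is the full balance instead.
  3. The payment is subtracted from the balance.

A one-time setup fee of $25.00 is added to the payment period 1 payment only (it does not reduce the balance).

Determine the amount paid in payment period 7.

Payment period 1: $938.95 +$21.60 interest = $960.55; pay $154.20 (+ $25.00 fee) → $806.35
Payment period 2: $806.35 +$18.55 interest = $824.90; pay $154.20 → $670.70
Payment period 3: $670.70 +$15.43 interest = $686.13; pay $154.20 → $531.93
Payment period 4: $531.93 +$12.23 interest = $544.16; pay $154.20 → $389.96
Payment period 5: $389.96 +$8.97 interest = $398.93; pay $154.20 → $244.73
Payment period 6: $244.73 +$5.63 interest = $250.36; pay $154.20 → $96.16
Payment period 7: $96.16 +$2.21 interest = $98.37; pay $98.37 → $0.00

$98.37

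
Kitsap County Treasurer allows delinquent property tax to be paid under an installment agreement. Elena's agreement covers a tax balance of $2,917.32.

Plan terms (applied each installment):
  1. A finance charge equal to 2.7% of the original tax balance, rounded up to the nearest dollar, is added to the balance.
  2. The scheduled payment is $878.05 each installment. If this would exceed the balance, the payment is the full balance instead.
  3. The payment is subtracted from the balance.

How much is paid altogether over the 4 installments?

$3,233.32

Installment 1: opening $2,917.32; interest $79.00 → $2,996.32; payment $878.05; balance $2,118.27
Installment 2: opening $2,118.27; interest $79.00 → $2,197.27; payment $878.05; balance $1,319.22
Installment 3: opening $1,319.22; interest $79.00 → $1,398.22; payment $878.05; balance $520.17
Installment 4: opening $520.17; interest $79.00 → $599.17; payment $599.17; balance $0.00
Total paid: $3,233.32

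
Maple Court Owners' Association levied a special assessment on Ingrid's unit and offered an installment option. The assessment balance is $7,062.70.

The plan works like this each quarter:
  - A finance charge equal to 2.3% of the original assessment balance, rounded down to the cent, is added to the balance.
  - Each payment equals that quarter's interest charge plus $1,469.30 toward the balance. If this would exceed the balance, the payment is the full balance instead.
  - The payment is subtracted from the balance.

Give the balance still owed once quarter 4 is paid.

Quarter 1: opening $7,062.70; interest $162.44 → $7,225.14; payment $1,631.74; balance $5,593.40
Quarter 2: opening $5,593.40; interest $162.44 → $5,755.84; payment $1,631.74; balance $4,124.10
Quarter 3: opening $4,124.10; interest $162.44 → $4,286.54; payment $1,631.74; balance $2,654.80
Quarter 4: opening $2,654.80; interest $162.44 → $2,817.24; payment $1,631.74; balance $1,185.50

$1,185.50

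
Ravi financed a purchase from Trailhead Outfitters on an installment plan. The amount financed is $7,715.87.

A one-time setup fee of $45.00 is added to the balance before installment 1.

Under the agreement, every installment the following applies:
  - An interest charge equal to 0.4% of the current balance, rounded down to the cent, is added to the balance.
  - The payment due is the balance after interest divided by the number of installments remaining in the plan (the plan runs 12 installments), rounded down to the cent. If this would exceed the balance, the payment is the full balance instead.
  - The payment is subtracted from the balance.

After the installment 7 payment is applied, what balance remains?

# | Opening | Interest | Payment | End bal
1 | $7,760.87 | $31.04 | $649.32 | $7,142.59
2 | $7,142.59 | $28.57 | $651.92 | $6,519.24
3 | $6,519.24 | $26.07 | $654.53 | $5,890.78
4 | $5,890.78 | $23.56 | $657.14 | $5,257.20
5 | $5,257.20 | $21.02 | $659.77 | $4,618.45
6 | $4,618.45 | $18.47 | $662.41 | $3,974.51
7 | $3,974.51 | $15.89 | $665.06 | $3,325.34

$3,325.34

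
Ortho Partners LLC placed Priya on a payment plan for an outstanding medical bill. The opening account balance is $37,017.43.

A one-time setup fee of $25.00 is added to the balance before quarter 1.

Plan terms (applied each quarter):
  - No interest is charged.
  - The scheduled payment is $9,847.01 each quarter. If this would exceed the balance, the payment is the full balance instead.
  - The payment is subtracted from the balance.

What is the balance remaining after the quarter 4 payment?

Quarter 1: opening $37,042.43; payment $9,847.01; balance $27,195.42
Quarter 2: opening $27,195.42; payment $9,847.01; balance $17,348.41
Quarter 3: opening $17,348.41; payment $9,847.01; balance $7,501.40
Quarter 4: opening $7,501.40; payment $7,501.40; balance $0.00

$0.00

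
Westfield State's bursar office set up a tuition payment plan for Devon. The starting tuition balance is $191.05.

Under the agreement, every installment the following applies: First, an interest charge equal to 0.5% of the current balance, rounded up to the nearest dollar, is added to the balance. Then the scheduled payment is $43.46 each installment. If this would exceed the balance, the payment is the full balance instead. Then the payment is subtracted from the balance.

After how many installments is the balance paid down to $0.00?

5

# | Opening | Interest | Payment | End bal
1 | $191.05 | $1.00 | $43.46 | $148.59
2 | $148.59 | $1.00 | $43.46 | $106.13
3 | $106.13 | $1.00 | $43.46 | $63.67
4 | $63.67 | $1.00 | $43.46 | $21.21
5 | $21.21 | $1.00 | $22.21 | $0.00
Balance reaches $0.00 in installment 5.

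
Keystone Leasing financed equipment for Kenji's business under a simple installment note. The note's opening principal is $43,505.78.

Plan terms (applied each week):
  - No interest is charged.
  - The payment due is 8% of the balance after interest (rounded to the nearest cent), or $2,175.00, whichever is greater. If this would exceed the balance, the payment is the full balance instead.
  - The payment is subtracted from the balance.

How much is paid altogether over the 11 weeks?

# | Opening | Payment | End bal
1 | $43,505.78 | $3,480.46 | $40,025.32
2 | $40,025.32 | $3,202.03 | $36,823.29
3 | $36,823.29 | $2,945.86 | $33,877.43
4 | $33,877.43 | $2,710.19 | $31,167.24
5 | $31,167.24 | $2,493.38 | $28,673.86
6 | $28,673.86 | $2,293.91 | $26,379.95
7 | $26,379.95 | $2,175.00 | $24,204.95
8 | $24,204.95 | $2,175.00 | $22,029.95
9 | $22,029.95 | $2,175.00 | $19,854.95
10 | $19,854.95 | $2,175.00 | $17,679.95
11 | $17,679.95 | $2,175.00 | $15,504.95
Total paid: $28,000.83

$28,000.83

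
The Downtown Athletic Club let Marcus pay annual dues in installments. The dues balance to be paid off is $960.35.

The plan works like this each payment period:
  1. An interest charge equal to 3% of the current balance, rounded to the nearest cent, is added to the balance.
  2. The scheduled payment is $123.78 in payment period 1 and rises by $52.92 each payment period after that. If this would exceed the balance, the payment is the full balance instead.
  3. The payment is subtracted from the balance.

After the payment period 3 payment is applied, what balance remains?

$506.46

Payment period 1: opening $960.35; interest $28.81 → $989.16; payment $123.78; balance $865.38
Payment period 2: opening $865.38; interest $25.96 → $891.34; payment $176.70; balance $714.64
Payment period 3: opening $714.64; interest $21.44 → $736.08; payment $229.62; balance $506.46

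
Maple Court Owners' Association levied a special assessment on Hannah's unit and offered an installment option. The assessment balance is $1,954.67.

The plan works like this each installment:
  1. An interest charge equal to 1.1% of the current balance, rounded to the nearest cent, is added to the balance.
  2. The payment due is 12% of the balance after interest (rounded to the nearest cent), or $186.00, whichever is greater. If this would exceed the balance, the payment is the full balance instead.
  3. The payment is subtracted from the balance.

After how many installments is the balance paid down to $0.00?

11

Installment 1: $1,954.67 +$21.50 interest = $1,976.17; pay $237.14 → $1,739.03
Installment 2: $1,739.03 +$19.13 interest = $1,758.16; pay $210.98 → $1,547.18
Installment 3: $1,547.18 +$17.02 interest = $1,564.20; pay $187.70 → $1,376.50
Installment 4: $1,376.50 +$15.14 interest = $1,391.64; pay $186.00 → $1,205.64
Installment 5: $1,205.64 +$13.26 interest = $1,218.90; pay $186.00 → $1,032.90
Installment 6: $1,032.90 +$11.36 interest = $1,044.26; pay $186.00 → $858.26
Installment 7: $858.26 +$9.44 interest = $867.70; pay $186.00 → $681.70
Installment 8: $681.70 +$7.50 interest = $689.20; pay $186.00 → $503.20
Installment 9: $503.20 +$5.54 interest = $508.74; pay $186.00 → $322.74
Installment 10: $322.74 +$3.55 interest = $326.29; pay $186.00 → $140.29
Installment 11: $140.29 +$1.54 interest = $141.83; pay $141.83 → $0.00
Balance reaches $0.00 in installment 11.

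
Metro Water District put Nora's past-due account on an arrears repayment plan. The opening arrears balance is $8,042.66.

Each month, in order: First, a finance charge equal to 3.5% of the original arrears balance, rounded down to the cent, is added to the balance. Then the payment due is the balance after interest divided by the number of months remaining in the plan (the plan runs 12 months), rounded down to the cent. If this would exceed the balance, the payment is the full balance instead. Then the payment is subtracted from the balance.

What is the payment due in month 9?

Month 1: $8,042.66 +$281.49 interest = $8,324.15; pay $693.67 → $7,630.48
Month 2: $7,630.48 +$281.49 interest = $7,911.97; pay $719.27 → $7,192.70
Month 3: $7,192.70 +$281.49 interest = $7,474.19; pay $747.41 → $6,726.78
Month 4: $6,726.78 +$281.49 interest = $7,008.27; pay $778.69 → $6,229.58
Month 5: $6,229.58 +$281.49 interest = $6,511.07; pay $813.88 → $5,697.19
Month 6: $5,697.19 +$281.49 interest = $5,978.68; pay $854.09 → $5,124.59
Month 7: $5,124.59 +$281.49 interest = $5,406.08; pay $901.01 → $4,505.07
Month 8: $4,505.07 +$281.49 interest = $4,786.56; pay $957.31 → $3,829.25
Month 9: $3,829.25 +$281.49 interest = $4,110.74; pay $1,027.68 → $3,083.06

$1,027.68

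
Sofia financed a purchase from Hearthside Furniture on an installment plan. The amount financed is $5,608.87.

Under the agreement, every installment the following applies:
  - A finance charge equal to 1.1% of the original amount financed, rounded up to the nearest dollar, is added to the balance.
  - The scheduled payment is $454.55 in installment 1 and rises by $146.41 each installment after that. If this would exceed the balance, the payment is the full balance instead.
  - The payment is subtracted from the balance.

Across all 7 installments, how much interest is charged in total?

$434.00

Installment 1: opening $5,608.87; interest $62.00 → $5,670.87; payment $454.55; balance $5,216.32
Installment 2: opening $5,216.32; interest $62.00 → $5,278.32; payment $600.96; balance $4,677.36
Installment 3: opening $4,677.36; interest $62.00 → $4,739.36; payment $747.37; balance $3,991.99
Installment 4: opening $3,991.99; interest $62.00 → $4,053.99; payment $893.78; balance $3,160.21
Installment 5: opening $3,160.21; interest $62.00 → $3,222.21; payment $1,040.19; balance $2,182.02
Installment 6: opening $2,182.02; interest $62.00 → $2,244.02; payment $1,186.60; balance $1,057.42
Installment 7: opening $1,057.42; interest $62.00 → $1,119.42; payment $1,119.42; balance $0.00
Total interest: $62.00 + $62.00 + $62.00 + $62.00 + $62.00 + $62.00 + $62.00 = $434.00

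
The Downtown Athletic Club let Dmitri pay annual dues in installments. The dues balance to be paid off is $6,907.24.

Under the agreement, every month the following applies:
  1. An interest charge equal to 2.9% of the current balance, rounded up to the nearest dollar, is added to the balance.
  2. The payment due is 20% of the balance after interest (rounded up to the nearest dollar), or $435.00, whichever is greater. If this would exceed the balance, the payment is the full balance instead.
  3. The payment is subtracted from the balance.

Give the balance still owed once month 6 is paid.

Month 1: opening $6,907.24; interest $201.00 → $7,108.24; payment $1,422.00; balance $5,686.24
Month 2: opening $5,686.24; interest $165.00 → $5,851.24; payment $1,171.00; balance $4,680.24
Month 3: opening $4,680.24; interest $136.00 → $4,816.24; payment $964.00; balance $3,852.24
Month 4: opening $3,852.24; interest $112.00 → $3,964.24; payment $793.00; balance $3,171.24
Month 5: opening $3,171.24; interest $92.00 → $3,263.24; payment $653.00; balance $2,610.24
Month 6: opening $2,610.24; interest $76.00 → $2,686.24; payment $538.00; balance $2,148.24

$2,148.24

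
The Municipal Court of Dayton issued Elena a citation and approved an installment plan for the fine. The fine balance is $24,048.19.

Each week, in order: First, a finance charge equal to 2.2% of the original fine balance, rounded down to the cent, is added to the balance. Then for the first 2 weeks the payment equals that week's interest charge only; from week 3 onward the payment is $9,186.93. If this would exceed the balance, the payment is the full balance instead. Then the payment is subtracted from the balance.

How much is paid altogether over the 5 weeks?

# | Opening | Interest | Payment | End bal
1 | $24,048.19 | $529.06 | $529.06 | $24,048.19
2 | $24,048.19 | $529.06 | $529.06 | $24,048.19
3 | $24,048.19 | $529.06 | $9,186.93 | $15,390.32
4 | $15,390.32 | $529.06 | $9,186.93 | $6,732.45
5 | $6,732.45 | $529.06 | $7,261.51 | $0.00
Total paid: $26,693.49

$26,693.49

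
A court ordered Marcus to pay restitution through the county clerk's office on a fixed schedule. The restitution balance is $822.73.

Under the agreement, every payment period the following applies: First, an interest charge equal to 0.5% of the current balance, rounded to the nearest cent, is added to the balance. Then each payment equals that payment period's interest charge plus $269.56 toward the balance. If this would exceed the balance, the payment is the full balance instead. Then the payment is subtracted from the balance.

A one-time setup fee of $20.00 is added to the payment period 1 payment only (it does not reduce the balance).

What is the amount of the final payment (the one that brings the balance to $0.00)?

Payment period 1: $822.73 +$4.11 interest = $826.84; pay $273.67 (+ $20.00 fee) → $553.17
Payment period 2: $553.17 +$2.77 interest = $555.94; pay $272.33 → $283.61
Payment period 3: $283.61 +$1.42 interest = $285.03; pay $270.98 → $14.05
Payment period 4: $14.05 +$0.07 interest = $14.12; pay $14.12 → $0.00

$14.12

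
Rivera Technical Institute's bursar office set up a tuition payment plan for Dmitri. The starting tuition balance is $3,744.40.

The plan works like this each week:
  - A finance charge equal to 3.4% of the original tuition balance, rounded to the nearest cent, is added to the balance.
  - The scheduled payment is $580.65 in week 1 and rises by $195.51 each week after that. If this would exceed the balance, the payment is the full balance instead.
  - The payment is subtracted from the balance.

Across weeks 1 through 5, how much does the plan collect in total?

$4,380.95

Week 1: $3,744.40 +$127.31 interest = $3,871.71; pay $580.65 → $3,291.06
Week 2: $3,291.06 +$127.31 interest = $3,418.37; pay $776.16 → $2,642.21
Week 3: $2,642.21 +$127.31 interest = $2,769.52; pay $971.67 → $1,797.85
Week 4: $1,797.85 +$127.31 interest = $1,925.16; pay $1,167.18 → $757.98
Week 5: $757.98 +$127.31 interest = $885.29; pay $885.29 → $0.00
Total paid: $4,380.95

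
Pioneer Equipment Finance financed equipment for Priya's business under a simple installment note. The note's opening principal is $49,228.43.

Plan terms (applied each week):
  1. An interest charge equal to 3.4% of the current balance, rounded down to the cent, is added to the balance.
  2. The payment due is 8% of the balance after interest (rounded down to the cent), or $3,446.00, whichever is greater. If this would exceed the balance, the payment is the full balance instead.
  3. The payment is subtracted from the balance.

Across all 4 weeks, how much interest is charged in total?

Week 1: opening $49,228.43; interest $1,673.76 → $50,902.19; payment $4,072.17; balance $46,830.02
Week 2: opening $46,830.02; interest $1,592.22 → $48,422.24; payment $3,873.77; balance $44,548.47
Week 3: opening $44,548.47; interest $1,514.64 → $46,063.11; payment $3,685.04; balance $42,378.07
Week 4: opening $42,378.07; interest $1,440.85 → $43,818.92; payment $3,505.51; balance $40,313.41
Total interest: $1,673.76 + $1,592.22 + $1,514.64 + $1,440.85 = $6,221.47

$6,221.47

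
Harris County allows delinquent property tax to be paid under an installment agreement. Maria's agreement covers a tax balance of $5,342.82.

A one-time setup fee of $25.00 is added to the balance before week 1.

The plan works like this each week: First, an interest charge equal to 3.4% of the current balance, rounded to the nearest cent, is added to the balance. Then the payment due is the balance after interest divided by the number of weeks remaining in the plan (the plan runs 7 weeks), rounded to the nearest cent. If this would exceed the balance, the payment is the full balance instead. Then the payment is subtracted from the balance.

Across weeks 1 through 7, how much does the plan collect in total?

Week 1: opening $5,367.82; interest $182.51 → $5,550.33; payment $792.90; balance $4,757.43
Week 2: opening $4,757.43; interest $161.75 → $4,919.18; payment $819.86; balance $4,099.32
Week 3: opening $4,099.32; interest $139.38 → $4,238.70; payment $847.74; balance $3,390.96
Week 4: opening $3,390.96; interest $115.29 → $3,506.25; payment $876.56; balance $2,629.69
Week 5: opening $2,629.69; interest $89.41 → $2,719.10; payment $906.37; balance $1,812.73
Week 6: opening $1,812.73; interest $61.63 → $1,874.36; payment $937.18; balance $937.18
Week 7: opening $937.18; interest $31.86 → $969.04; payment $969.04; balance $0.00
Total paid: $6,149.65

$6,149.65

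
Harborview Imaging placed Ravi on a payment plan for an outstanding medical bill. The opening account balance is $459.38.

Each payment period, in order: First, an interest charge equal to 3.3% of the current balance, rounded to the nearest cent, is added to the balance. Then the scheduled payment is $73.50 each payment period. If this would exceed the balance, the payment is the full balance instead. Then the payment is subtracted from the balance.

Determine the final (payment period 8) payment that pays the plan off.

$8.54

# | Opening | Interest | Payment | End bal
1 | $459.38 | $15.16 | $73.50 | $401.04
2 | $401.04 | $13.23 | $73.50 | $340.77
3 | $340.77 | $11.25 | $73.50 | $278.52
4 | $278.52 | $9.19 | $73.50 | $214.21
5 | $214.21 | $7.07 | $73.50 | $147.78
6 | $147.78 | $4.88 | $73.50 | $79.16
7 | $79.16 | $2.61 | $73.50 | $8.27
8 | $8.27 | $0.27 | $8.54 | $0.00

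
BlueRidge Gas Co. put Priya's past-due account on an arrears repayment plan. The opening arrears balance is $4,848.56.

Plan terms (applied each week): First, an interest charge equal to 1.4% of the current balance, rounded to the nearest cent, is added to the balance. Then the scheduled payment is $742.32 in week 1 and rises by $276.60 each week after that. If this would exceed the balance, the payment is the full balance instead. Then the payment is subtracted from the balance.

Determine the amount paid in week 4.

# | Opening | Interest | Payment | End bal
1 | $4,848.56 | $67.88 | $742.32 | $4,174.12
2 | $4,174.12 | $58.44 | $1,018.92 | $3,213.64
3 | $3,213.64 | $44.99 | $1,295.52 | $1,963.11
4 | $1,963.11 | $27.48 | $1,572.12 | $418.47

$1,572.12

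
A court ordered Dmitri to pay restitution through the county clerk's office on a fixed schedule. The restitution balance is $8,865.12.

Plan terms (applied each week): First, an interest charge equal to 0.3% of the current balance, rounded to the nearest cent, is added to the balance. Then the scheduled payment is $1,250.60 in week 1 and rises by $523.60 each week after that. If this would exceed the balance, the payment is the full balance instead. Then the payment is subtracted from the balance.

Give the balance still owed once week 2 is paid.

# | Opening | Interest | Payment | End bal
1 | $8,865.12 | $26.60 | $1,250.60 | $7,641.12
2 | $7,641.12 | $22.92 | $1,774.20 | $5,889.84

$5,889.84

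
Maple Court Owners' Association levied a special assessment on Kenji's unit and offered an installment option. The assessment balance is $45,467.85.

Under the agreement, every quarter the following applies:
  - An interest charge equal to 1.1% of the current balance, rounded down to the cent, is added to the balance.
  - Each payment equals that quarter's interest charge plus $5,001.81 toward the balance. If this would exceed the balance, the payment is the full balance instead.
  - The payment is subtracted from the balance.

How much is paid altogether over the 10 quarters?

$47,993.35

Quarter 1: opening $45,467.85; interest $500.14 → $45,967.99; payment $5,501.95; balance $40,466.04
Quarter 2: opening $40,466.04; interest $445.12 → $40,911.16; payment $5,446.93; balance $35,464.23
Quarter 3: opening $35,464.23; interest $390.10 → $35,854.33; payment $5,391.91; balance $30,462.42
Quarter 4: opening $30,462.42; interest $335.08 → $30,797.50; payment $5,336.89; balance $25,460.61
Quarter 5: opening $25,460.61; interest $280.06 → $25,740.67; payment $5,281.87; balance $20,458.80
Quarter 6: opening $20,458.80; interest $225.04 → $20,683.84; payment $5,226.85; balance $15,456.99
Quarter 7: opening $15,456.99; interest $170.02 → $15,627.01; payment $5,171.83; balance $10,455.18
Quarter 8: opening $10,455.18; interest $115.00 → $10,570.18; payment $5,116.81; balance $5,453.37
Quarter 9: opening $5,453.37; interest $59.98 → $5,513.35; payment $5,061.79; balance $451.56
Quarter 10: opening $451.56; interest $4.96 → $456.52; payment $456.52; balance $0.00
Total paid: $47,993.35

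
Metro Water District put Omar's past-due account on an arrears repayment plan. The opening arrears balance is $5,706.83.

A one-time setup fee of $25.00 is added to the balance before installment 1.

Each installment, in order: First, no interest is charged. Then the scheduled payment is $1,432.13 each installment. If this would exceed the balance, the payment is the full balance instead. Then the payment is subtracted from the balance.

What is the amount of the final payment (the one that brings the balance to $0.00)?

Installment 1: $5,731.83 − $1,432.13 → $4,299.70
Installment 2: $4,299.70 − $1,432.13 → $2,867.57
Installment 3: $2,867.57 − $1,432.13 → $1,435.44
Installment 4: $1,435.44 − $1,432.13 → $3.31
Installment 5: $3.31 − $3.31 → $0.00

$3.31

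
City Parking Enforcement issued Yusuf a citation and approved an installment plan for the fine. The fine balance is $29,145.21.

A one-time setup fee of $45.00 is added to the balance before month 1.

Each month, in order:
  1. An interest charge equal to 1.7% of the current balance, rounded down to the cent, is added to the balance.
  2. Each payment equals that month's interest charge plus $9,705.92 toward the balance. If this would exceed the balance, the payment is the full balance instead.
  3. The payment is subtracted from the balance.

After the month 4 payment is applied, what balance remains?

# | Opening | Interest | Payment | End bal
1 | $29,190.21 | $496.23 | $10,202.15 | $19,484.29
2 | $19,484.29 | $331.23 | $10,037.15 | $9,778.37
3 | $9,778.37 | $166.23 | $9,872.15 | $72.45
4 | $72.45 | $1.23 | $73.68 | $0.00

$0.00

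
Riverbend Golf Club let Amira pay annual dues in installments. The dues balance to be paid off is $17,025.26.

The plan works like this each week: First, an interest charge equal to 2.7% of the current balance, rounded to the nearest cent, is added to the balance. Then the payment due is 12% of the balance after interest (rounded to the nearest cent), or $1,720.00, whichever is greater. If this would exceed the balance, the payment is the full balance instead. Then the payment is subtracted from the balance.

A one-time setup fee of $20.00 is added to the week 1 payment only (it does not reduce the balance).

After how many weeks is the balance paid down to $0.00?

12

# | Opening | Interest | Payment | Fee | End bal
1 | $17,025.26 | $459.68 | $2,098.19 | $20.00 | $15,386.75
2 | $15,386.75 | $415.44 | $1,896.26 | — | $13,905.93
3 | $13,905.93 | $375.46 | $1,720.00 | — | $12,561.39
4 | $12,561.39 | $339.16 | $1,720.00 | — | $11,180.55
5 | $11,180.55 | $301.87 | $1,720.00 | — | $9,762.42
6 | $9,762.42 | $263.59 | $1,720.00 | — | $8,306.01
7 | $8,306.01 | $224.26 | $1,720.00 | — | $6,810.27
8 | $6,810.27 | $183.88 | $1,720.00 | — | $5,274.15
9 | $5,274.15 | $142.40 | $1,720.00 | — | $3,696.55
10 | $3,696.55 | $99.81 | $1,720.00 | — | $2,076.36
11 | $2,076.36 | $56.06 | $1,720.00 | — | $412.42
12 | $412.42 | $11.14 | $423.56 | — | $0.00
Balance reaches $0.00 in week 12.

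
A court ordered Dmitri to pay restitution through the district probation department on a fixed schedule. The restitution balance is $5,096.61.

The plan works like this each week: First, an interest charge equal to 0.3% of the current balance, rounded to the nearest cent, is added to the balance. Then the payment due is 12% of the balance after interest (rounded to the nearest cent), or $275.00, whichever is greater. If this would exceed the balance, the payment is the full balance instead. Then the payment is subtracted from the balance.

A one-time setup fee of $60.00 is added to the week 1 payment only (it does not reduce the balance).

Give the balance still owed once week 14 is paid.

# | Opening | Interest | Payment | Fee | End bal
1 | $5,096.61 | $15.29 | $613.43 | $60.00 | $4,498.47
2 | $4,498.47 | $13.50 | $541.44 | — | $3,970.53
3 | $3,970.53 | $11.91 | $477.89 | — | $3,504.55
4 | $3,504.55 | $10.51 | $421.81 | — | $3,093.25
5 | $3,093.25 | $9.28 | $372.30 | — | $2,730.23
6 | $2,730.23 | $8.19 | $328.61 | — | $2,409.81
7 | $2,409.81 | $7.23 | $290.04 | — | $2,127.00
8 | $2,127.00 | $6.38 | $275.00 | — | $1,858.38
9 | $1,858.38 | $5.58 | $275.00 | — | $1,588.96
10 | $1,588.96 | $4.77 | $275.00 | — | $1,318.73
11 | $1,318.73 | $3.96 | $275.00 | — | $1,047.69
12 | $1,047.69 | $3.14 | $275.00 | — | $775.83
13 | $775.83 | $2.33 | $275.00 | — | $503.16
14 | $503.16 | $1.51 | $275.00 | — | $229.67

$229.67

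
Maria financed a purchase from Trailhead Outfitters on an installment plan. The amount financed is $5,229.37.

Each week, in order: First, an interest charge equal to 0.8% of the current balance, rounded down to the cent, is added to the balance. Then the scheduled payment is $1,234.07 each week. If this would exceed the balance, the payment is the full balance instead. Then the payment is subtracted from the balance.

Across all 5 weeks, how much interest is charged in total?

Week 1: opening $5,229.37; interest $41.83 → $5,271.20; payment $1,234.07; balance $4,037.13
Week 2: opening $4,037.13; interest $32.29 → $4,069.42; payment $1,234.07; balance $2,835.35
Week 3: opening $2,835.35; interest $22.68 → $2,858.03; payment $1,234.07; balance $1,623.96
Week 4: opening $1,623.96; interest $12.99 → $1,636.95; payment $1,234.07; balance $402.88
Week 5: opening $402.88; interest $3.22 → $406.10; payment $406.10; balance $0.00
Total interest: $41.83 + $32.29 + $22.68 + $12.99 + $3.22 = $113.01

$113.01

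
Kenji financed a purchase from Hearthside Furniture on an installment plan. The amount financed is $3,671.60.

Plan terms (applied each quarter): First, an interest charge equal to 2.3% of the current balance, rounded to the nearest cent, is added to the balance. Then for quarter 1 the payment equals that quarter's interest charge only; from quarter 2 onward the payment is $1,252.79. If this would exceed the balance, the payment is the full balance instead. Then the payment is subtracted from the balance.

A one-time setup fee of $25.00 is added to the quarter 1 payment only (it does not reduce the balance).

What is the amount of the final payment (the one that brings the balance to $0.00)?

Quarter 1: opening $3,671.60; interest $84.45 → $3,756.05; payment $84.45 (+ $25.00 fee); balance $3,671.60
Quarter 2: opening $3,671.60; interest $84.45 → $3,756.05; payment $1,252.79; balance $2,503.26
Quarter 3: opening $2,503.26; interest $57.57 → $2,560.83; payment $1,252.79; balance $1,308.04
Quarter 4: opening $1,308.04; interest $30.08 → $1,338.12; payment $1,252.79; balance $85.33
Quarter 5: opening $85.33; interest $1.96 → $87.29; payment $87.29; balance $0.00

$87.29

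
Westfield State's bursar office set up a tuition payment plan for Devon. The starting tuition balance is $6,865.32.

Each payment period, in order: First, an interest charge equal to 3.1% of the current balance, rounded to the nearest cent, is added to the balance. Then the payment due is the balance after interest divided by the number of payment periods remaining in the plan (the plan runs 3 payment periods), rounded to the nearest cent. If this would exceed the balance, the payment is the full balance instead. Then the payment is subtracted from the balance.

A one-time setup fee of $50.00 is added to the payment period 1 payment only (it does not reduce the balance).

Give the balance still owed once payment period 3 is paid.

$0.00

# | Opening | Interest | Payment | Fee | End bal
1 | $6,865.32 | $212.82 | $2,359.38 | $50.00 | $4,718.76
2 | $4,718.76 | $146.28 | $2,432.52 | — | $2,432.52
3 | $2,432.52 | $75.41 | $2,507.93 | — | $0.00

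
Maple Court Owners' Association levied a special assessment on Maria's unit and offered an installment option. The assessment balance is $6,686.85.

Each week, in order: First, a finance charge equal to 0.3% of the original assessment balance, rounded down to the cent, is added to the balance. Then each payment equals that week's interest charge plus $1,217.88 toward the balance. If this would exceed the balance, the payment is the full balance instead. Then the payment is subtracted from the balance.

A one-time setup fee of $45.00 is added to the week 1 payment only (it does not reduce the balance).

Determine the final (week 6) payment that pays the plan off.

$617.51

Week 1: $6,686.85 +$20.06 interest = $6,706.91; pay $1,237.94 (+ $45.00 fee) → $5,468.97
Week 2: $5,468.97 +$20.06 interest = $5,489.03; pay $1,237.94 → $4,251.09
Week 3: $4,251.09 +$20.06 interest = $4,271.15; pay $1,237.94 → $3,033.21
Week 4: $3,033.21 +$20.06 interest = $3,053.27; pay $1,237.94 → $1,815.33
Week 5: $1,815.33 +$20.06 interest = $1,835.39; pay $1,237.94 → $597.45
Week 6: $597.45 +$20.06 interest = $617.51; pay $617.51 → $0.00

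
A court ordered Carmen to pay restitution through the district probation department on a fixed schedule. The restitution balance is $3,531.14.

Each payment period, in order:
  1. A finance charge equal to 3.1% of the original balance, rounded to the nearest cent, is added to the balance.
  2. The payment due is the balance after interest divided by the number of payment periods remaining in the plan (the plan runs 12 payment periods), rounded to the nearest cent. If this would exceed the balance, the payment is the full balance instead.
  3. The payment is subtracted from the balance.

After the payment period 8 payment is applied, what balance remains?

Payment period 1: opening $3,531.14; interest $109.47 → $3,640.61; payment $303.38; balance $3,337.23
Payment period 2: opening $3,337.23; interest $109.47 → $3,446.70; payment $313.34; balance $3,133.36
Payment period 3: opening $3,133.36; interest $109.47 → $3,242.83; payment $324.28; balance $2,918.55
Payment period 4: opening $2,918.55; interest $109.47 → $3,028.02; payment $336.45; balance $2,691.57
Payment period 5: opening $2,691.57; interest $109.47 → $2,801.04; payment $350.13; balance $2,450.91
Payment period 6: opening $2,450.91; interest $109.47 → $2,560.38; payment $365.77; balance $2,194.61
Payment period 7: opening $2,194.61; interest $109.47 → $2,304.08; payment $384.01; balance $1,920.07
Payment period 8: opening $1,920.07; interest $109.47 → $2,029.54; payment $405.91; balance $1,623.63

$1,623.63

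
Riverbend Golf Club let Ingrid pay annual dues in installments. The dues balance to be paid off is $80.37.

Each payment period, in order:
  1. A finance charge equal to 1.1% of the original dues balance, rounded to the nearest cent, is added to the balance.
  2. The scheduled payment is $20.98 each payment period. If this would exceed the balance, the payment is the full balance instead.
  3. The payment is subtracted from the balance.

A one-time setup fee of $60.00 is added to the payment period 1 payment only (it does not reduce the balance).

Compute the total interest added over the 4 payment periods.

Payment period 1: opening $80.37; interest $0.88 → $81.25; payment $20.98 (+ $60.00 fee); balance $60.27
Payment period 2: opening $60.27; interest $0.88 → $61.15; payment $20.98; balance $40.17
Payment period 3: opening $40.17; interest $0.88 → $41.05; payment $20.98; balance $20.07
Payment period 4: opening $20.07; interest $0.88 → $20.95; payment $20.95; balance $0.00
Total interest: $0.88 + $0.88 + $0.88 + $0.88 = $3.52

$3.52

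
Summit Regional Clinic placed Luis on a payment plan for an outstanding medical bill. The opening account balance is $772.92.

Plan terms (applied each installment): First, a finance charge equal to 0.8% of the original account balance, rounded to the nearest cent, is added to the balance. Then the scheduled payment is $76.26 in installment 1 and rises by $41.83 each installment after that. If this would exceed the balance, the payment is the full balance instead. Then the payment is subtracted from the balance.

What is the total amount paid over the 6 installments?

Installment 1: opening $772.92; interest $6.18 → $779.10; payment $76.26; balance $702.84
Installment 2: opening $702.84; interest $6.18 → $709.02; payment $118.09; balance $590.93
Installment 3: opening $590.93; interest $6.18 → $597.11; payment $159.92; balance $437.19
Installment 4: opening $437.19; interest $6.18 → $443.37; payment $201.75; balance $241.62
Installment 5: opening $241.62; interest $6.18 → $247.80; payment $243.58; balance $4.22
Installment 6: opening $4.22; interest $6.18 → $10.40; payment $10.40; balance $0.00
Total paid: $810.00

$810.00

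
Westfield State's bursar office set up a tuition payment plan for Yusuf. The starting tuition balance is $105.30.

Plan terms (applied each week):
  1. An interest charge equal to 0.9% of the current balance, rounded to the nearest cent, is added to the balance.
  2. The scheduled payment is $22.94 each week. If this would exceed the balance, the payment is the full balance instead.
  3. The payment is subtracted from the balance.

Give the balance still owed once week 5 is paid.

$0.00

Week 1: $105.30 +$0.95 interest = $106.25; pay $22.94 → $83.31
Week 2: $83.31 +$0.75 interest = $84.06; pay $22.94 → $61.12
Week 3: $61.12 +$0.55 interest = $61.67; pay $22.94 → $38.73
Week 4: $38.73 +$0.35 interest = $39.08; pay $22.94 → $16.14
Week 5: $16.14 +$0.15 interest = $16.29; pay $16.29 → $0.00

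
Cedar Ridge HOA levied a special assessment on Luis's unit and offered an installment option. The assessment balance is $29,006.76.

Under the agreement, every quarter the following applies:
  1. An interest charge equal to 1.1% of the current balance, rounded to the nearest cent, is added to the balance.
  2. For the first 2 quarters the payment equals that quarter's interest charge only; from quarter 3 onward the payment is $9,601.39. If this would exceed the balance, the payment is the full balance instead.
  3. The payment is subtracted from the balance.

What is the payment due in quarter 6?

Quarter 1: opening $29,006.76; interest $319.07 → $29,325.83; payment $319.07; balance $29,006.76
Quarter 2: opening $29,006.76; interest $319.07 → $29,325.83; payment $319.07; balance $29,006.76
Quarter 3: opening $29,006.76; interest $319.07 → $29,325.83; payment $9,601.39; balance $19,724.44
Quarter 4: opening $19,724.44; interest $216.97 → $19,941.41; payment $9,601.39; balance $10,340.02
Quarter 5: opening $10,340.02; interest $113.74 → $10,453.76; payment $9,601.39; balance $852.37
Quarter 6: opening $852.37; interest $9.38 → $861.75; payment $861.75; balance $0.00

$861.75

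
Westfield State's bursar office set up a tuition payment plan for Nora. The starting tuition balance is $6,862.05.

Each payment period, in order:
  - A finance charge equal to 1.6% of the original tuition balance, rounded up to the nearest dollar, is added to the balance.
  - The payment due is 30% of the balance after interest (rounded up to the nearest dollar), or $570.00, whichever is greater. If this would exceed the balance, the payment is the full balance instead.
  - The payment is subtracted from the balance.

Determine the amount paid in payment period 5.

$586.00

# | Opening | Interest | Payment | End bal
1 | $6,862.05 | $110.00 | $2,092.00 | $4,880.05
2 | $4,880.05 | $110.00 | $1,498.00 | $3,492.05
3 | $3,492.05 | $110.00 | $1,081.00 | $2,521.05
4 | $2,521.05 | $110.00 | $790.00 | $1,841.05
5 | $1,841.05 | $110.00 | $586.00 | $1,365.05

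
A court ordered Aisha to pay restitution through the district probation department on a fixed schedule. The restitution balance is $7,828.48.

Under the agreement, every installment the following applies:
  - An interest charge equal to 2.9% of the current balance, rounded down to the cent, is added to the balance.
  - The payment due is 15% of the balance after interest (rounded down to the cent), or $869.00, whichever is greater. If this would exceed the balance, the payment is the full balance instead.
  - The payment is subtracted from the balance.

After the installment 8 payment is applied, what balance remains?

$1,438.61

Installment 1: opening $7,828.48; interest $227.02 → $8,055.50; payment $1,208.32; balance $6,847.18
Installment 2: opening $6,847.18; interest $198.56 → $7,045.74; payment $1,056.86; balance $5,988.88
Installment 3: opening $5,988.88; interest $173.67 → $6,162.55; payment $924.38; balance $5,238.17
Installment 4: opening $5,238.17; interest $151.90 → $5,390.07; payment $869.00; balance $4,521.07
Installment 5: opening $4,521.07; interest $131.11 → $4,652.18; payment $869.00; balance $3,783.18
Installment 6: opening $3,783.18; interest $109.71 → $3,892.89; payment $869.00; balance $3,023.89
Installment 7: opening $3,023.89; interest $87.69 → $3,111.58; payment $869.00; balance $2,242.58
Installment 8: opening $2,242.58; interest $65.03 → $2,307.61; payment $869.00; balance $1,438.61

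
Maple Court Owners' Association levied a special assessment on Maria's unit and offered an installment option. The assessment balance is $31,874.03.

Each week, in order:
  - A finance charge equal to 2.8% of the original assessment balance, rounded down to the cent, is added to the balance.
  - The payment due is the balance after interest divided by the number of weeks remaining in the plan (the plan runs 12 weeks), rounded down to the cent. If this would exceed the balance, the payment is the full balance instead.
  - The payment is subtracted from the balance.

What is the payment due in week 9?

Week 1: $31,874.03 +$892.47 interest = $32,766.50; pay $2,730.54 → $30,035.96
Week 2: $30,035.96 +$892.47 interest = $30,928.43; pay $2,811.67 → $28,116.76
Week 3: $28,116.76 +$892.47 interest = $29,009.23; pay $2,900.92 → $26,108.31
Week 4: $26,108.31 +$892.47 interest = $27,000.78; pay $3,000.08 → $24,000.70
Week 5: $24,000.70 +$892.47 interest = $24,893.17; pay $3,111.64 → $21,781.53
Week 6: $21,781.53 +$892.47 interest = $22,674.00; pay $3,239.14 → $19,434.86
Week 7: $19,434.86 +$892.47 interest = $20,327.33; pay $3,387.88 → $16,939.45
Week 8: $16,939.45 +$892.47 interest = $17,831.92; pay $3,566.38 → $14,265.54
Week 9: $14,265.54 +$892.47 interest = $15,158.01; pay $3,789.50 → $11,368.51

$3,789.50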